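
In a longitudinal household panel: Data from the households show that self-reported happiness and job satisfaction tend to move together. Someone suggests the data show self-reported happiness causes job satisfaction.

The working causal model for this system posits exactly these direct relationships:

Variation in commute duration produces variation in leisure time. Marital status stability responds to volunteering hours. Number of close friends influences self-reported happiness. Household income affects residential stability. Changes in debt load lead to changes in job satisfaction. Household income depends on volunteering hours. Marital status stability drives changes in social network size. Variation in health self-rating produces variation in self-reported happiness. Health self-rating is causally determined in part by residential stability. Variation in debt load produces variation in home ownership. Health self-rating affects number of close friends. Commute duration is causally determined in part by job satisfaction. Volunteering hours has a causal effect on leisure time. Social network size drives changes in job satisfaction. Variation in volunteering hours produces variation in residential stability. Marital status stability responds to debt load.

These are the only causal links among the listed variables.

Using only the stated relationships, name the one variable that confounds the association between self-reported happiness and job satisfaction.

Volunteering hours has a causal path to self-reported happiness (volunteering hours → residential stability → health self-rating → self-reported happiness) and a separate causal path to job satisfaction (volunteering hours → marital status stability → social network size → job satisfaction), so it is a common cause of both.
No stated relationship gives self-reported happiness a causal route to job satisfaction, so the correlation is explained by the shared upstream cause rather than a direct effect.

volunteering hours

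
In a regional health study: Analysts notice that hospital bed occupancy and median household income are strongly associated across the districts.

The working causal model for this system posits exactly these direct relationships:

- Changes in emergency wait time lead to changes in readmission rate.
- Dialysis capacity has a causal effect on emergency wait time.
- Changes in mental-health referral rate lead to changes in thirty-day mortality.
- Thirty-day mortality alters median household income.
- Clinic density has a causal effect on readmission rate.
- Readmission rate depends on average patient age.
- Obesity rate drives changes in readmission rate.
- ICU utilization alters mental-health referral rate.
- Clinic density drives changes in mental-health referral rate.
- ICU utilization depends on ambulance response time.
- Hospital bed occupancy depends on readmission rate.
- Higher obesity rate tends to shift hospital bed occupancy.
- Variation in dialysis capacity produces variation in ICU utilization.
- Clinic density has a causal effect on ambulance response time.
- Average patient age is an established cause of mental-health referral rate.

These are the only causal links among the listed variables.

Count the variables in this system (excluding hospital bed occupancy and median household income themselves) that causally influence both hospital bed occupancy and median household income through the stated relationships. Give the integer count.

3

The common causes are: average patient age (to hospital bed occupancy via average patient age → readmission rate → hospital bed occupancy; to median household income via average patient age → mental-health referral rate → thirty-day mortality → median household income); clinic density (to hospital bed occupancy via clinic density → readmission rate → hospital bed occupancy; to median household income via clinic density → mental-health referral rate → thirty-day mortality → median household income); dialysis capacity (to hospital bed occupancy via dialysis capacity → emergency wait time → readmission rate → hospital bed occupancy; to median household income via dialysis capacity → ICU utilization → mental-health referral rate → thirty-day mortality → median household income).
Every other variable lacks a causal path to at least one of hospital bed occupancy and median household income.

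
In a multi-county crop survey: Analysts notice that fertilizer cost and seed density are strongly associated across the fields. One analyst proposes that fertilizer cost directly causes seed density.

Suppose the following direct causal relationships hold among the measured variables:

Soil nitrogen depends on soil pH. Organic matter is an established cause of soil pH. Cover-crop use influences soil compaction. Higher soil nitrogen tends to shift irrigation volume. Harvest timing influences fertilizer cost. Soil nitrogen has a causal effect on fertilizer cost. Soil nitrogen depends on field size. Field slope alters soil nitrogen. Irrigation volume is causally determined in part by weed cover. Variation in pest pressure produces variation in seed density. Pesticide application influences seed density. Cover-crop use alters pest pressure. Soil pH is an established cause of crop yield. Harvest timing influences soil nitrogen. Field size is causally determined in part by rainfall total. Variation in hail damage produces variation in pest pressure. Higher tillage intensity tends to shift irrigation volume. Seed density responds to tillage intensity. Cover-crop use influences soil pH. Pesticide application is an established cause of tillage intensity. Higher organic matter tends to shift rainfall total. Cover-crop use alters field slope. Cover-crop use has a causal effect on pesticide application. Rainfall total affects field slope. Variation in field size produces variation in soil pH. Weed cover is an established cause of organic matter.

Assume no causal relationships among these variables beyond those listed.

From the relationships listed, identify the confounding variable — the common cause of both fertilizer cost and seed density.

cover-crop use

Cover-crop use has a causal path to fertilizer cost (cover-crop use → soil pH → soil nitrogen → fertilizer cost) and a separate causal path to seed density (cover-crop use → pesticide application → seed density), so it is a common cause of both.
No stated relationship gives fertilizer cost a causal route to seed density, so the correlation is explained by the shared upstream cause rather than a direct effect.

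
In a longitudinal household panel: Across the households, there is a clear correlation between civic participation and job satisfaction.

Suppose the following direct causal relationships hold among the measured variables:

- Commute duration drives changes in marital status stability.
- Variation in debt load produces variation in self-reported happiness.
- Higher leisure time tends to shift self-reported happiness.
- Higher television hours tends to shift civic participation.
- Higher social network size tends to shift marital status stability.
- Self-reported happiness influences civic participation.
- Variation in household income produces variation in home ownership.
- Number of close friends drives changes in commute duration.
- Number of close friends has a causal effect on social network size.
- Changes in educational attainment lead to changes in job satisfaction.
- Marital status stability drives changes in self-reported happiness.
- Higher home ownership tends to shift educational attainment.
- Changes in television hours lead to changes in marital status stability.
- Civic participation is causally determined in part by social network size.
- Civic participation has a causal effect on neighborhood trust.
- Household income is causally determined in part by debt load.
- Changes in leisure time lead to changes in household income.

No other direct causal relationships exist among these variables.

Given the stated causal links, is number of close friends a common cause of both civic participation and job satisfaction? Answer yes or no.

no

Number of close friends has no stated causal path to job satisfaction. A confounder must cause both variables, so number of close friends does not qualify.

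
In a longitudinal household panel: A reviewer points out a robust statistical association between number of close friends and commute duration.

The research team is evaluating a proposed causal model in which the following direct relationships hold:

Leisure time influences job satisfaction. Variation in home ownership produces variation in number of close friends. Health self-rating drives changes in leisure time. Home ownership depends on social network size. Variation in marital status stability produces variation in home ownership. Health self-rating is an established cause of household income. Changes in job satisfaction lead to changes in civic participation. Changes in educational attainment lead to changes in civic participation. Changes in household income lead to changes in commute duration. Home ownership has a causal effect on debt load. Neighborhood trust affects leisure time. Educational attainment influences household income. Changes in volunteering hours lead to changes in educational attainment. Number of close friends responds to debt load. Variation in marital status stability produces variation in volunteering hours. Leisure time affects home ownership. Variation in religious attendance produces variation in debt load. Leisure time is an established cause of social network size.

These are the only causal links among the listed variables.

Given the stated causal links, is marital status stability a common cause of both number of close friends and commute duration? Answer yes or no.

yes

Marital status stability has a causal path to number of close friends (marital status stability → home ownership → number of close friends) and to commute duration (marital status stability → volunteering hours → educational attainment → household income → commute duration), so it is a common cause of both — a confounder.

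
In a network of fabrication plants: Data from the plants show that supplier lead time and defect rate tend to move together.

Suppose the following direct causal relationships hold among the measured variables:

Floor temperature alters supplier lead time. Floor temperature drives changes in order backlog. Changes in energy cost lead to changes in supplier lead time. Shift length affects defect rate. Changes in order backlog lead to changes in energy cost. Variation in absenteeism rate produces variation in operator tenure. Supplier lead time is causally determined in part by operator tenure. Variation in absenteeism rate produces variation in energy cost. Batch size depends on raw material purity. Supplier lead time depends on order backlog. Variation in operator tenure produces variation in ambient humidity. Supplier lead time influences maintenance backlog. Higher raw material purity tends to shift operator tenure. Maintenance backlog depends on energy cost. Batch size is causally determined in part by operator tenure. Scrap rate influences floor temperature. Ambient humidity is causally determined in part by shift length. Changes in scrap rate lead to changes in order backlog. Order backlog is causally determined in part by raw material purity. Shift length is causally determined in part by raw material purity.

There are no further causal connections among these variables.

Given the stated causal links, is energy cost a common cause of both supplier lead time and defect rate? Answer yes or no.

Energy cost has no stated causal path to defect rate. A confounder must cause both variables, so energy cost does not qualify.

no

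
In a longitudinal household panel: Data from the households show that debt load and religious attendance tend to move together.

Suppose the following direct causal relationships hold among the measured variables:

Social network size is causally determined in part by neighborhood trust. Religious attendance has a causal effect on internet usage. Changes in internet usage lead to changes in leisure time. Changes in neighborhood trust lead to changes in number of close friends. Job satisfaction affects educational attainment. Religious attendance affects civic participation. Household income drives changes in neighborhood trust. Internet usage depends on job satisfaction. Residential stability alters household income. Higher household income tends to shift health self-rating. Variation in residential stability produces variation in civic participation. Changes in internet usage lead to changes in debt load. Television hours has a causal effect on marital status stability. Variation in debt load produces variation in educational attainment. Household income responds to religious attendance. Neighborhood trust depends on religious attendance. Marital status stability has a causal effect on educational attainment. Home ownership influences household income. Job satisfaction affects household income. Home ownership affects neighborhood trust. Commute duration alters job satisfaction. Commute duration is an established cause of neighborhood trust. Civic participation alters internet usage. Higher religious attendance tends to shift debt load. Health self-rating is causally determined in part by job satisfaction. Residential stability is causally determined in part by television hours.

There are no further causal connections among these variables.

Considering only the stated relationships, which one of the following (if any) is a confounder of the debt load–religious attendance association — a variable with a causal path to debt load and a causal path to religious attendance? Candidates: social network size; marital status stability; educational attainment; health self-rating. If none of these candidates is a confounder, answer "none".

none

None of the listed candidates has causal paths to both debt load and religious attendance in the stated relationships, so none is a common cause.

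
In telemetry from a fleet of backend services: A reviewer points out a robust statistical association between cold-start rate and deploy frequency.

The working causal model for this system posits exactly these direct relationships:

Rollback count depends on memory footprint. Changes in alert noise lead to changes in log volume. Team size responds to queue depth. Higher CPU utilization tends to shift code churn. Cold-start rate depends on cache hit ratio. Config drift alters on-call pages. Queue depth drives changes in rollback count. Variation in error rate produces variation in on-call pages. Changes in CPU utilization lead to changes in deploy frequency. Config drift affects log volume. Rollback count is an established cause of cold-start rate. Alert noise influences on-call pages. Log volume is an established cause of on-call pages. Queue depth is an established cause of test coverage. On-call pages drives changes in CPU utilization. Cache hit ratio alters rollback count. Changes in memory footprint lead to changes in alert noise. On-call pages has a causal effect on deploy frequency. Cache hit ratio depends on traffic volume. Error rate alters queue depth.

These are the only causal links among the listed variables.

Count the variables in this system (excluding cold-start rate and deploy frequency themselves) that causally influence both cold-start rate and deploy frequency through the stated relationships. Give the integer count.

The common causes are: error rate (to cold-start rate via error rate → queue depth → rollback count → cold-start rate; to deploy frequency via error rate → on-call pages → deploy frequency); memory footprint (to cold-start rate via memory footprint → rollback count → cold-start rate; to deploy frequency via memory footprint → alert noise → on-call pages → deploy frequency).
Every other variable lacks a causal path to at least one of cold-start rate and deploy frequency.

2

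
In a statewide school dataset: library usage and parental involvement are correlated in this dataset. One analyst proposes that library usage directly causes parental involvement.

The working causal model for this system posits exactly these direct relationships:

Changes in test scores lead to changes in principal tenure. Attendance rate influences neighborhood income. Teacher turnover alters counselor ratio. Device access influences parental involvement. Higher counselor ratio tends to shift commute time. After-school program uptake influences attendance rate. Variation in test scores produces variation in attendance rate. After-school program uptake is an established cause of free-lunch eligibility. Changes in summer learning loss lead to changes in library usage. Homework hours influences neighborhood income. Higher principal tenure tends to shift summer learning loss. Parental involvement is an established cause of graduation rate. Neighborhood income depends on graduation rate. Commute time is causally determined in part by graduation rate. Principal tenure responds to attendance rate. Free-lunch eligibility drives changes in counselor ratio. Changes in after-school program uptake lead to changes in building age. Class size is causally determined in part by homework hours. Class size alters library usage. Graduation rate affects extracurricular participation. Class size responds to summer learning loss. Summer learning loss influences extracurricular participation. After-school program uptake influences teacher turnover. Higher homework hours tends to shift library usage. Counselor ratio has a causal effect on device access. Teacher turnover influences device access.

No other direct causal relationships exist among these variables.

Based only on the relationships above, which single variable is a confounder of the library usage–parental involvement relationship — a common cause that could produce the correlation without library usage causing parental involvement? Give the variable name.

after-school program uptake

After-school program uptake has a causal path to library usage (after-school program uptake → attendance rate → principal tenure → summer learning loss → library usage) and a separate causal path to parental involvement (after-school program uptake → teacher turnover → device access → parental involvement), so it is a common cause of both.
No stated relationship gives library usage a causal route to parental involvement, so the correlation is explained by the shared upstream cause rather than a direct effect.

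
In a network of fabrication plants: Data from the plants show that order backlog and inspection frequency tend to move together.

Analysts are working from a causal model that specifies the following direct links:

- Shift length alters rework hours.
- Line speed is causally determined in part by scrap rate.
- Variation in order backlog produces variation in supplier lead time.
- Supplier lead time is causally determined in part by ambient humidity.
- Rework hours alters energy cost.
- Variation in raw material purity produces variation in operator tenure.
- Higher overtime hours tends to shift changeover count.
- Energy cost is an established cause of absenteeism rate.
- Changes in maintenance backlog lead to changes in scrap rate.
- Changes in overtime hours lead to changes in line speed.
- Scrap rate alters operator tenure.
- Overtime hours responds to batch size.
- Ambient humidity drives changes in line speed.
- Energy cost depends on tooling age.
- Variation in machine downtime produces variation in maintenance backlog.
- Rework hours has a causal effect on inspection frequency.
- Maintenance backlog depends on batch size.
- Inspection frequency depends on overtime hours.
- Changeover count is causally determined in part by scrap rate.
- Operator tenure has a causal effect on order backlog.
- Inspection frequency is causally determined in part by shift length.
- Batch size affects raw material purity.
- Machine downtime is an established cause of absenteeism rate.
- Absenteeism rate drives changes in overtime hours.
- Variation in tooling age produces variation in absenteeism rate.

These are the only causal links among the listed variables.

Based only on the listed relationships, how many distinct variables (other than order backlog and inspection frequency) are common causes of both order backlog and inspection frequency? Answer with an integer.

The common causes are: batch size (to order backlog via batch size → raw material purity → operator tenure → order backlog; to inspection frequency via batch size → overtime hours → inspection frequency); machine downtime (to order backlog via machine downtime → maintenance backlog → scrap rate → operator tenure → order backlog; to inspection frequency via machine downtime → absenteeism rate → overtime hours → inspection frequency).
Every other variable lacks a causal path to at least one of order backlog and inspection frequency.

2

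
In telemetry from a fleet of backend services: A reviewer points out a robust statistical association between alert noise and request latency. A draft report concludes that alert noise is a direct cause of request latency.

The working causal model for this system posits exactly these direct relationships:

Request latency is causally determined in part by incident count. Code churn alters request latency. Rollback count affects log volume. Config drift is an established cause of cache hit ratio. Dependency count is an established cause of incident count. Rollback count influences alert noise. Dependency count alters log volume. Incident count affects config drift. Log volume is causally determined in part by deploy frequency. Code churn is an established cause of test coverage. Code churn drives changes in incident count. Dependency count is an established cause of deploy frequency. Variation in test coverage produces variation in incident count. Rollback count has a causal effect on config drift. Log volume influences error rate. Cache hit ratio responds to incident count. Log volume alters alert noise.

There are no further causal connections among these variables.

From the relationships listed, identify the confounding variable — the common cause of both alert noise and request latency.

dependency count

Dependency count has a causal path to alert noise (dependency count → log volume → alert noise) and a separate causal path to request latency (dependency count → incident count → request latency), so it is a common cause of both.
No stated relationship gives alert noise a causal route to request latency, so the correlation is explained by the shared upstream cause rather than a direct effect.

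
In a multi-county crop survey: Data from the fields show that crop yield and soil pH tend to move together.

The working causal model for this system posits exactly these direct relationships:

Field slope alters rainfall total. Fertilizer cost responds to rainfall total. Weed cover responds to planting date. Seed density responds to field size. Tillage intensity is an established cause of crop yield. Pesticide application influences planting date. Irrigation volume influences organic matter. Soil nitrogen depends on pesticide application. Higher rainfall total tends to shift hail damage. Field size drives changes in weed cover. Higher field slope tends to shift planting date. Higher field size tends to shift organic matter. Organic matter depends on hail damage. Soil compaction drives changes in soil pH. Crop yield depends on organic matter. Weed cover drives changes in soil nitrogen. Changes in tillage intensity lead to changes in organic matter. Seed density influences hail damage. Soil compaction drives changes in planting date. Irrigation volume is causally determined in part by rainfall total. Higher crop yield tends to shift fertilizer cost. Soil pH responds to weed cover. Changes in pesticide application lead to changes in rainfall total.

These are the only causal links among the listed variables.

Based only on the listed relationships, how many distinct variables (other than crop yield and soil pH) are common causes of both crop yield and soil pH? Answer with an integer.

3

The common causes are: field size (to crop yield via field size → organic matter → crop yield; to soil pH via field size → weed cover → soil pH); field slope (to crop yield via field slope → rainfall total → hail damage → organic matter → crop yield; to soil pH via field slope → planting date → weed cover → soil pH); pesticide application (to crop yield via pesticide application → rainfall total → hail damage → organic matter → crop yield; to soil pH via pesticide application → planting date → weed cover → soil pH).
Every other variable lacks a causal path to at least one of crop yield and soil pH.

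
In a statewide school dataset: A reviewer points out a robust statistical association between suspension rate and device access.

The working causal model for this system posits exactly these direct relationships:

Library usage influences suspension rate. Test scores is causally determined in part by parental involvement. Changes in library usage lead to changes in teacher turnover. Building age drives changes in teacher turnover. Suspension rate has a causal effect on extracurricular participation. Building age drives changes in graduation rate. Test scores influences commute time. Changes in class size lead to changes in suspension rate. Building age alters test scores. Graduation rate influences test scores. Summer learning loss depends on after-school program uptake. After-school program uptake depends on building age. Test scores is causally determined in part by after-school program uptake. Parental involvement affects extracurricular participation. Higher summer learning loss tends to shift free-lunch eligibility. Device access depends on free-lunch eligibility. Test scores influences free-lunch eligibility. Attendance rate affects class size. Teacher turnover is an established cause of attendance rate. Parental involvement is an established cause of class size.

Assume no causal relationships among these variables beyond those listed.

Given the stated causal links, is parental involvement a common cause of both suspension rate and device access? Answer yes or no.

yes

Parental involvement has a causal path to suspension rate (parental involvement → class size → suspension rate) and to device access (parental involvement → test scores → free-lunch eligibility → device access), so it is a common cause of both — a confounder.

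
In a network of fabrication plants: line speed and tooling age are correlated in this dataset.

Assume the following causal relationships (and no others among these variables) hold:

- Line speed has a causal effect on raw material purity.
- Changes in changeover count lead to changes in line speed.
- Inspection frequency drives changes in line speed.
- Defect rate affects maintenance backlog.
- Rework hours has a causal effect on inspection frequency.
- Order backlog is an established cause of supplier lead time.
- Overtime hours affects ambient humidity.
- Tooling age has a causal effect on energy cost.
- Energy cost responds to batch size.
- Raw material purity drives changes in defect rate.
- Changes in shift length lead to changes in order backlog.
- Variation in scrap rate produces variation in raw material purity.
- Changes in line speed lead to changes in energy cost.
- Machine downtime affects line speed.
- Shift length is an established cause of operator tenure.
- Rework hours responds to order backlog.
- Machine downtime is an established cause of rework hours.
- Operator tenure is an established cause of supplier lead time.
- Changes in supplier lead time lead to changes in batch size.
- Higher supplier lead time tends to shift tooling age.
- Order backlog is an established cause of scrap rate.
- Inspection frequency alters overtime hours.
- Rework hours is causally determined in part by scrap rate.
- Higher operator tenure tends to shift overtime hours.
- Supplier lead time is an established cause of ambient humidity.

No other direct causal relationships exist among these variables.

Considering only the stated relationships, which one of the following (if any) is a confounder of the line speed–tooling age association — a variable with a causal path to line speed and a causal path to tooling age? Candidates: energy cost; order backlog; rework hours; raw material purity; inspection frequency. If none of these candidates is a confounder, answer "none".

Order backlog causes line speed (order backlog → rework hours → inspection frequency → line speed) and also causes tooling age (order backlog → supplier lead time → tooling age); it is a common cause of both.
Each of the other candidates lacks a causal path to at least one of line speed and tooling age, so they do not confound the relationship.

order backlog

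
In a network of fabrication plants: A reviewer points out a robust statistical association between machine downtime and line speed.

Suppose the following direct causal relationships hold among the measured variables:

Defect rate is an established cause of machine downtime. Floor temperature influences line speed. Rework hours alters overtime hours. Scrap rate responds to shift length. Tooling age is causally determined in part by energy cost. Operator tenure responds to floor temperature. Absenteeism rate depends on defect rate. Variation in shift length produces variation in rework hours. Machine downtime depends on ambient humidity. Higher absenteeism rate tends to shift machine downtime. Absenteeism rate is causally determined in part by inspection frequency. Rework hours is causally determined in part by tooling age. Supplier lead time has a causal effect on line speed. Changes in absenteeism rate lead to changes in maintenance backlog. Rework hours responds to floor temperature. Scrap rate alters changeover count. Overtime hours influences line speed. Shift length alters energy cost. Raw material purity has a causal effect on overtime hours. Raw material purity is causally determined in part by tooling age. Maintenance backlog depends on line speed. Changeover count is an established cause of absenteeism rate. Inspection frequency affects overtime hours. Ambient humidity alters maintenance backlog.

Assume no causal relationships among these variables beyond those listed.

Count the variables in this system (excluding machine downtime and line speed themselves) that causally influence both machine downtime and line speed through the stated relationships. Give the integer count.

The common causes are: inspection frequency (to machine downtime via inspection frequency → absenteeism rate → machine downtime; to line speed via inspection frequency → overtime hours → line speed); shift length (to machine downtime via shift length → scrap rate → changeover count → absenteeism rate → machine downtime; to line speed via shift length → rework hours → overtime hours → line speed).
Every other variable lacks a causal path to at least one of machine downtime and line speed.

2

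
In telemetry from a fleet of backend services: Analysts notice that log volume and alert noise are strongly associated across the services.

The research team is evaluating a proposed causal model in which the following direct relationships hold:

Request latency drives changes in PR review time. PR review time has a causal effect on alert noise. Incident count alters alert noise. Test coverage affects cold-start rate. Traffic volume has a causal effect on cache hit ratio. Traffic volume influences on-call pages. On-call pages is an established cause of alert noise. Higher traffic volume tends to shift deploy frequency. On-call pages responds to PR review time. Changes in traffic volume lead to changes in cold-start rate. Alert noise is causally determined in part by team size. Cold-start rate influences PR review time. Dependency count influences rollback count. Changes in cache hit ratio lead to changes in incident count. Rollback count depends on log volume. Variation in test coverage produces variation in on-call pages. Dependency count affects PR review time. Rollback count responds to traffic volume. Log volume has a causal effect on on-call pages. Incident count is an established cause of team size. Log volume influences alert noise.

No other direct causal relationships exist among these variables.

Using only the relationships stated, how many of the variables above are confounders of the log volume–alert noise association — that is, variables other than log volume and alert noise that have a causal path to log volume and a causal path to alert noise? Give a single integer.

No listed variable has a causal path to both log volume and alert noise, so there are no common causes.

0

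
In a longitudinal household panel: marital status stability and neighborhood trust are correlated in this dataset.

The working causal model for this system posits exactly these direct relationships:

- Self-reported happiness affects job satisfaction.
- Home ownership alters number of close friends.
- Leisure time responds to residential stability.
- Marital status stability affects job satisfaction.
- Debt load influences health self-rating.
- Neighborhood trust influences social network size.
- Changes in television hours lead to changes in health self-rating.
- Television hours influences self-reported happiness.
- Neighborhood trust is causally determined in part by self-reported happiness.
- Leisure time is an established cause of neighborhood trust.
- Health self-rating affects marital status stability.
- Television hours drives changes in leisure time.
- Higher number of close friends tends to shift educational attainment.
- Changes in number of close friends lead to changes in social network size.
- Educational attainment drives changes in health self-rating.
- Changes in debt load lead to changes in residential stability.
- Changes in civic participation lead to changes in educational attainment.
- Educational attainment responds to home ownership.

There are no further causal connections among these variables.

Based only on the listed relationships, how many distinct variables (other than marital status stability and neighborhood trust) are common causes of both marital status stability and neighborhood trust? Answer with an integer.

2

The common causes are: debt load (to marital status stability via debt load → health self-rating → marital status stability; to neighborhood trust via debt load → residential stability → leisure time → neighborhood trust); television hours (to marital status stability via television hours → health self-rating → marital status stability; to neighborhood trust via television hours → leisure time → neighborhood trust).
Every other variable lacks a causal path to at least one of marital status stability and neighborhood trust.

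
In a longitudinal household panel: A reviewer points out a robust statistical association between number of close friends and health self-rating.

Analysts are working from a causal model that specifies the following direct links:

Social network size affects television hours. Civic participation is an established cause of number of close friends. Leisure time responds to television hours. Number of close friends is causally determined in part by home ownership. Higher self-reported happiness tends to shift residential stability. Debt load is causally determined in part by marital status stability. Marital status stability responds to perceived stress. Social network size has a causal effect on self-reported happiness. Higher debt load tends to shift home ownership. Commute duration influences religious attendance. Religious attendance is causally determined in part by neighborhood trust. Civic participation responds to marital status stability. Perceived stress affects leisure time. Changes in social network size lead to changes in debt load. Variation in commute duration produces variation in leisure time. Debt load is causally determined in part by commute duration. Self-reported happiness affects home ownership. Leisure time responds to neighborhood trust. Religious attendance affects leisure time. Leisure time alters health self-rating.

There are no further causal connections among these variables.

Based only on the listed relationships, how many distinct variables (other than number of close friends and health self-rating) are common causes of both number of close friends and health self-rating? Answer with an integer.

The common causes are: commute duration (to number of close friends via commute duration → debt load → home ownership → number of close friends; to health self-rating via commute duration → leisure time → health self-rating); perceived stress (to number of close friends via perceived stress → marital status stability → civic participation → number of close friends; to health self-rating via perceived stress → leisure time → health self-rating); social network size (to number of close friends via social network size → debt load → home ownership → number of close friends; to health self-rating via social network size → television hours → leisure time → health self-rating).
Every other variable lacks a causal path to at least one of number of close friends and health self-rating.

3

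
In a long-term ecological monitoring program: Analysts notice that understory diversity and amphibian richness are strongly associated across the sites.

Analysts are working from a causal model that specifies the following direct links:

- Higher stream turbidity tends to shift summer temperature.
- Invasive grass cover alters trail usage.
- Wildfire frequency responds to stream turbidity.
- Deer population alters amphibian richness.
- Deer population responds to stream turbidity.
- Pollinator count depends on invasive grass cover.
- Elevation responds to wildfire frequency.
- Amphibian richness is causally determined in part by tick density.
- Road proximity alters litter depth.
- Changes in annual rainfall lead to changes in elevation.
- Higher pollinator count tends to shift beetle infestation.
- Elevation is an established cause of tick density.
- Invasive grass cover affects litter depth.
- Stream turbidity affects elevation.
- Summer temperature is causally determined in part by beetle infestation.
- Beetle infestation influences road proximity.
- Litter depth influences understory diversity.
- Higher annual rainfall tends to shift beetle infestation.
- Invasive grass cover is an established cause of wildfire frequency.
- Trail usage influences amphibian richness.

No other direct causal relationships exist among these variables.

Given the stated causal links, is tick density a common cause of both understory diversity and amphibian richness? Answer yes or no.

Tick density has no stated causal path to understory diversity. A confounder must cause both variables, so tick density does not qualify.

no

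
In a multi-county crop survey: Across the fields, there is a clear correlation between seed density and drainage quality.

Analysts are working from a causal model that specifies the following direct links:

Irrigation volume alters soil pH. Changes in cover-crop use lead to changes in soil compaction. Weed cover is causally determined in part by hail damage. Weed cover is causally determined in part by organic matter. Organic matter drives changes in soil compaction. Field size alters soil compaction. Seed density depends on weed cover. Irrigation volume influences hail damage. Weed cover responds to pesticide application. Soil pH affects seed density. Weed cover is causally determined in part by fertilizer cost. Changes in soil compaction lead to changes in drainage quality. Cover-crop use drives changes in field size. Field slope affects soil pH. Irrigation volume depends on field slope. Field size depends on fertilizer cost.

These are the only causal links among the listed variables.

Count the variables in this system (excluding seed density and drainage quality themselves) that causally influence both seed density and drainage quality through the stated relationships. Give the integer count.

The common causes are: fertilizer cost (to seed density via fertilizer cost → weed cover → seed density; to drainage quality via fertilizer cost → field size → soil compaction → drainage quality); organic matter (to seed density via organic matter → weed cover → seed density; to drainage quality via organic matter → soil compaction → drainage quality).
Every other variable lacks a causal path to at least one of seed density and drainage quality.

2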